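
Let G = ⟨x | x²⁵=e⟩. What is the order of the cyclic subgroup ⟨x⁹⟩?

|⟨x⁹⟩| equals the order of x⁹. Compute successive powers until reaching e:
  (x⁹)¹ = x⁹, (x⁹)² = x¹⁸, (x⁹)³ = x², (x⁹)⁴ = x¹¹, (x⁹)⁵ = x²⁰, (x⁹)⁶ = x⁴, (x⁹)⁷ = x¹³, (x⁹)⁸ = x²², (x⁹)⁹ = x⁶, (x⁹)¹⁰ = x¹⁵, (x⁹)¹¹ = x²⁴, (x⁹)¹² = x⁸, (x⁹)¹³ = x¹⁷, (x⁹)¹⁴ = x, (x⁹)¹⁵ = x¹⁰, (x⁹)¹⁶ = x¹⁹, (x⁹)¹⁷ = x³, (x⁹)¹⁸ = x¹², (x⁹)¹⁹ = x²¹, (x⁹)²⁰ = x⁵, (x⁹)²¹ = x¹⁴, (x⁹)²² = x²³, (x⁹)²³ = x⁷, (x⁹)²⁴ = x¹⁶, (x⁹)²⁵ = e.
The smallest positive k with (x⁹)ᵏ = e is 25, so |⟨x⁹⟩| = 25.

Answer: 25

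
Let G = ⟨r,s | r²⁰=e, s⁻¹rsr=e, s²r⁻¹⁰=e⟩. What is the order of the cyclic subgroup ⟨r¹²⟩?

|⟨r¹²⟩| equals the order of r¹². Compute successive powers until reaching e:
  (r¹²)¹ = r¹², (r¹²)² = r⁴, (r¹²)³ = r¹⁶, (r¹²)⁴ = r⁸, (r¹²)⁵ = e.
The smallest positive k with (r¹²)ᵏ = e is 5, so |⟨r¹²⟩| = 5.

Answer: 5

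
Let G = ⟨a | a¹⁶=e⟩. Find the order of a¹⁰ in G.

Compute successive powers until reaching e:
  (a¹⁰)¹ = a¹⁰, (a¹⁰)² = a⁴, (a¹⁰)³ = a¹⁴, (a¹⁰)⁴ = a⁸, (a¹⁰)⁵ = a², (a¹⁰)⁶ = a¹², (a¹⁰)⁷ = a⁶, (a¹⁰)⁸ = e.
The smallest positive k with (a¹⁰)ᵏ = e is 8.

Answer: 8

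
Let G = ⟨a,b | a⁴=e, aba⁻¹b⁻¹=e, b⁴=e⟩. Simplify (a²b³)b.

Compute (a²b³) · b by multiplying left to right and reducing via the relations at each step:
  (a²b³) · b = a²

Answer: a²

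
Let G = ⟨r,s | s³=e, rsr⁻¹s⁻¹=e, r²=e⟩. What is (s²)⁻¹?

The order of (s²) is 3 (smallest k with (s²)ᵏ = e), so (s²)⁻¹ = (s²)² = s.
Check: (s²) · s → (s²) · s = e, giving e as required.

Answer: s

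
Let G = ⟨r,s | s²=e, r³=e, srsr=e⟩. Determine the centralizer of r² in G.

⟨r²⟩ ⊆ C_G(r²) since powers of r² commute with r²; so |C_G(r²)| ≥ |⟨r²⟩| = 3.
By orbit–stabilizer, |C_G(r²)| = |G| / |conj. class of r²| = 6 / 2 = 3.
The 3 elements commuting with r² are {e, r, r²}.

Answer: {e, r, r²}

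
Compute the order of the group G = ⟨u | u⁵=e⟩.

G is generated by a single element, so G is cyclic. The relator gives u⁵ = e and no smaller power is forced to be e, so the 5 powers {e, u, u², u³, u⁴} are distinct. Hence |G| = 5.

Answer: 5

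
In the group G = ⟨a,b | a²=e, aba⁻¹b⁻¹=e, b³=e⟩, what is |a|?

Compute successive powers until reaching e:
  a¹ = a, a² = e.
The smallest positive k with aᵏ = e is 2.

Answer: 2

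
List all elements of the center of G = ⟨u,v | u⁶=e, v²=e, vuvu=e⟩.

An element z ∈ Z(G) iff z commutes with every generator.
For example u³ is central: (u³)·u = u⁴ = u·(u³); (u³)·v = u³v = v·(u³).
Whereas u ∉ Z(G) since u·v = uv ≠ u⁵v = v·u.
Checking each of the 12 elements this way gives Z(G) = {e, u³}, of order 2.

Answer: {e, u³}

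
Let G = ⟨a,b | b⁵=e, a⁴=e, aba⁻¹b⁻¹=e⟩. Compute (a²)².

Compute successive powers of (a²), reducing at each step:
  (a²)²: (a²) · a² = e

Answer: e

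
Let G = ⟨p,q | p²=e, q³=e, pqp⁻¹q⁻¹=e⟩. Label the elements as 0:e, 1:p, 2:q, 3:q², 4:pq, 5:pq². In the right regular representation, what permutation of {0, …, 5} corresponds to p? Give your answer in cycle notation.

(0 1)(2 4)(3 5)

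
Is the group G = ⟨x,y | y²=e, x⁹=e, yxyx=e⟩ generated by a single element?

Every cyclic group is abelian. But x·y = xy while y·x = x⁸y, so x·y ≠ y·x and G is not abelian. Hence G is not cyclic.

Answer: No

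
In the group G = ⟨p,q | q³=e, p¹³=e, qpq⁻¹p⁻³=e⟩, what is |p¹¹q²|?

Compute successive powers until reaching e:
  (p¹¹q²)¹ = p¹¹q², (p¹¹q²)² = p⁶q, (p¹¹q²)³ = e.
The smallest positive k with (p¹¹q²)ᵏ = e is 3.

Answer: 3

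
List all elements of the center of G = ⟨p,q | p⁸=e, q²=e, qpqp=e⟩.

An element z ∈ Z(G) iff z commutes with every generator.
For example p⁴ is central: (p⁴)·p = p⁵ = p·(p⁴); (p⁴)·q = p⁴q = q·(p⁴).
Whereas p ∉ Z(G) since p·q = pq ≠ p⁷q = q·p.
Checking each of the 16 elements this way gives Z(G) = {e, p⁴}, of order 2.

Answer: {e, p⁴}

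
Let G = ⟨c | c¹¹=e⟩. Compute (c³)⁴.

Compute successive powers of (c³), reducing at each step:
  (c³)²: (c³) · c³ = c⁶
  (c³)³: (c⁶) · c³ = c⁹
  (c³)⁴: (c⁹) · c³ = c

Answer: c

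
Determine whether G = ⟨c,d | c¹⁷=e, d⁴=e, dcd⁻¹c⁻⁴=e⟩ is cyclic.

Every cyclic group is abelian. But c·d = cd while d·c = c⁴d, so c·d ≠ d·c and G is not abelian. Hence G is not cyclic.

Answer: No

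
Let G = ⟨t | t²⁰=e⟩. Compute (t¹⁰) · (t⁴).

Compute (t¹⁰) · (t⁴) by multiplying left to right and reducing via the relations at each step:
  (t¹⁰) · t⁴ = t¹⁴

Answer: t¹⁴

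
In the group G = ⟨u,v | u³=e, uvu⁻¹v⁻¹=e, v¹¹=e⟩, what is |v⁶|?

Compute successive powers until reaching e:
  (v⁶)¹ = v⁶, (v⁶)² = v, (v⁶)³ = v⁷, (v⁶)⁴ = v², (v⁶)⁵ = v⁸, (v⁶)⁶ = v³, (v⁶)⁷ = v⁹, (v⁶)⁸ = v⁴, (v⁶)⁹ = v¹⁰, (v⁶)¹⁰ = v⁵, (v⁶)¹¹ = e.
The smallest positive k with (v⁶)ᵏ = e is 11.

Answer: 11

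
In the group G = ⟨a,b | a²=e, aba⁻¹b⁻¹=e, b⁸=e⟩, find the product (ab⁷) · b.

Compute (ab⁷) · b by multiplying left to right and reducing via the relations at each step:
  (ab⁷) · b = a

Answer: a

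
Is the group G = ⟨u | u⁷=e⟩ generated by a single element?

|G| = 7. The element u has order 7 (its powers give 7 distinct elements), so ⟨u⟩ = G and G is cyclic.

Answer: Yes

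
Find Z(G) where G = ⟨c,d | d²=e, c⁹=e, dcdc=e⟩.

An element z ∈ Z(G) iff z commutes with every generator.
For example e is central: e·c = c = c·e; e·d = d = d·e.
Whereas c ∉ Z(G) since c·d = cd ≠ c⁸d = d·c.
Checking each of the 18 elements this way gives Z(G) = {e}, of order 1.

Answer: {e}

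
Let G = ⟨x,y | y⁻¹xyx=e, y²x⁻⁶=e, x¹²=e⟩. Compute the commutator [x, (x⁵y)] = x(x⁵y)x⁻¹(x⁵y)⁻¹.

[x, (x⁵y)] = x·(x⁵y)·x⁻¹·(x⁵y)⁻¹.
  x · (x⁵y) = y⁻¹
  (y⁻¹) · (x¹¹) = xy⁻¹
  (xy⁻¹) · (x⁵y⁻¹) = x²

Answer: x²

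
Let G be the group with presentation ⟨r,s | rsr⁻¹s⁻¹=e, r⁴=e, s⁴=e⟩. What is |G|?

Enumerate words in the generators, reducing via the relations: the distinct elements are
  {e, r, s, rs, r², r³, s², s³, rs², rs³, r²s, r³s, r²s², r²s³, r³s², r³s³}.
No further products give new elements, so |G| = 16.

Answer: 16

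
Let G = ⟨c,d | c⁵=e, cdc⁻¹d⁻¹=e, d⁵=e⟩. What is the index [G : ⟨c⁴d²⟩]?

First find ord(c⁴d²) by computing successive powers:
  (c⁴d²)¹ = c⁴d², (c⁴d²)² = c³d⁴, (c⁴d²)³ = c²d, (c⁴d²)⁴ = cd³, (c⁴d²)⁵ = e.
So |⟨c⁴d²⟩| = ord(c⁴d²) = 5. With |G| = 25, by Lagrange [G : ⟨c⁴d²⟩] = 25/5 = 5.

Answer: 5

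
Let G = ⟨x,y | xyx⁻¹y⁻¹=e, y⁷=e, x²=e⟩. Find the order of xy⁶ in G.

Compute successive powers until reaching e:
  (xy⁶)¹ = xy⁶, (xy⁶)² = y⁵, (xy⁶)³ = xy⁴, (xy⁶)⁴ = y³, (xy⁶)⁵ = xy², (xy⁶)⁶ = y, (xy⁶)⁷ = x, (xy⁶)⁸ = y⁶, (xy⁶)⁹ = xy⁵, (xy⁶)¹⁰ = y⁴, (xy⁶)¹¹ = xy³, (xy⁶)¹² = y², (xy⁶)¹³ = xy, (xy⁶)¹⁴ = e.
The smallest positive k with (xy⁶)ᵏ = e is 14.

Answer: 14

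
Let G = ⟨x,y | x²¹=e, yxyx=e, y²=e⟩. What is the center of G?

An element z ∈ Z(G) iff z commutes with every generator.
For example e is central: e·x = x = x·e; e·y = y = y·e.
Whereas x ∉ Z(G) since x·y = xy ≠ x²⁰y = y·x.
Checking each of the 42 elements this way gives Z(G) = {e}, of order 1.

Answer: {e}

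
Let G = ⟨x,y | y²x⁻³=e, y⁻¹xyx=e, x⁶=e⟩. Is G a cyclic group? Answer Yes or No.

Every cyclic group is abelian. But x·y = xy while y·x = x²y⁻¹, so x·y ≠ y·x and G is not abelian. Hence G is not cyclic.

Answer: No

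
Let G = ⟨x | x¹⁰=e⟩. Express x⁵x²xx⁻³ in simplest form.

Multiply left to right, reducing at each step:
  (x⁵) · x² = x⁷
  (x⁷) · x = x⁸
  (x⁸) · x⁻³ = x⁵

Answer: x⁵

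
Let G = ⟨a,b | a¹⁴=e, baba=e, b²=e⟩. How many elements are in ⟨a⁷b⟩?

|⟨a⁷b⟩| equals the order of a⁷b. Compute successive powers until reaching e:
  (a⁷b)¹ = a⁷b, (a⁷b)² = e.
The smallest positive k with (a⁷b)ᵏ = e is 2, so |⟨a⁷b⟩| = 2.

Answer: 2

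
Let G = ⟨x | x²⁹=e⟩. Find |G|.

G is generated by a single element, so G is cyclic. The relator gives x²⁹ = e and no smaller power is forced to be e, so the 29 powers {e, x, x², x³, x⁴, x⁵, x⁶, x⁷, x⁸, x⁹, x²², x²³, x²¹, x²⁰, x²⁴, x²⁵, x²⁶, x²⁷, x²⁸, x¹², x¹³, x¹¹, x¹⁰, x¹⁴, x¹⁵, x¹⁶, x¹⁷, x¹⁸, x¹⁹} are distinct. Hence |G| = 29.

Answer: 29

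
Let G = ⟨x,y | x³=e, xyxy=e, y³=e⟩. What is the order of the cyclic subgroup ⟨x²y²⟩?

|⟨x²y²⟩| equals the order of x²y². Compute successive powers until reaching e:
  (x²y²)¹ = x²y², (x²y²)² = e.
The smallest positive k with (x²y²)ᵏ = e is 2, so |⟨x²y²⟩| = 2.

Answer: 2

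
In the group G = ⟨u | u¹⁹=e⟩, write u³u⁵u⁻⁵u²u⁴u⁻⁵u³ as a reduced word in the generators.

Multiply left to right, reducing at each step:
  (u³) · u⁵ = u⁸
  (u⁸) · u⁻⁵ = u³
  (u³) · u² = u⁵
  (u⁵) · u⁴ = u⁹
  (u⁹) · u⁻⁵ = u⁴
  (u⁴) · u³ = u⁷

Answer: u⁷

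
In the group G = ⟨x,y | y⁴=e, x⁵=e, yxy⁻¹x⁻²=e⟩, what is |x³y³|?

Compute successive powers until reaching e:
  (x³y³)¹ = x³y³, (x³y³)² = x²y², (x³y³)³ = x⁴y, (x³y³)⁴ = e.
The smallest positive k with (x³y³)ᵏ = e is 4.

Answer: 4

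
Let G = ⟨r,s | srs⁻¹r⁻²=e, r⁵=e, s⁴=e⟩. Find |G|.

Enumerate words in the generators, reducing via the relations: the distinct elements are
  {e, r, s, rs, r², r³, r⁴, s², s³, rs², rs³, r²s, r³s, r⁴s, r²s², r²s³, r³s², r³s³, r⁴s², r⁴s³}.
No further products give new elements, so |G| = 20.

Answer: 20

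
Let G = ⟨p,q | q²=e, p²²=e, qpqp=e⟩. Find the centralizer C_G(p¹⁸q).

⟨p¹⁸q⟩ ⊆ C_G(p¹⁸q) since powers of p¹⁸q commute with p¹⁸q; so |C_G(p¹⁸q)| ≥ |⟨p¹⁸q⟩| = 2.
By orbit–stabilizer, |C_G(p¹⁸q)| = |G| / |conj. class of p¹⁸q| = 44 / 11 = 4.
The 4 elements commuting with p¹⁸q are {e, p¹¹, p⁷q, p¹⁸q}.

Answer: {e, p¹¹, p⁷q, p¹⁸q}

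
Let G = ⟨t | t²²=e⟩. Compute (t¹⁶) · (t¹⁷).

Compute (t¹⁶) · (t¹⁷) by multiplying left to right and reducing via the relations at each step:
  (t¹⁶) · t¹⁷ = t¹¹

Answer: t¹¹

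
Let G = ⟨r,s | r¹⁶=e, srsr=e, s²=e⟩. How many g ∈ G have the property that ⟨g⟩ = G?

⟨g⟩ = G would require ord(g) = |G| = 32, but the maximum element order in G is 16 < 32. So G is not cyclic and no single element generates it: the count is 0.

Answer: 0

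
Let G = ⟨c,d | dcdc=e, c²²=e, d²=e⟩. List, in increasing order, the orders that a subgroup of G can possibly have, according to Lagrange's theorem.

|G| = 44 = 2² · 11. By Lagrange's theorem the order of any subgroup divides 44; the divisors of 44 are 1, 2, 4, 11, 22, 44.

Answer: 1, 2, 4, 11, 22, 44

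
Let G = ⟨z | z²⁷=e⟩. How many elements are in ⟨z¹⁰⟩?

|⟨z¹⁰⟩| equals the order of z¹⁰. Compute successive powers until reaching e:
  (z¹⁰)¹ = z¹⁰, (z¹⁰)² = z²⁰, (z¹⁰)³ = z³, (z¹⁰)⁴ = z¹³, (z¹⁰)⁵ = z²³, (z¹⁰)⁶ = z⁶, (z¹⁰)⁷ = z¹⁶, (z¹⁰)⁸ = z²⁶, (z¹⁰)⁹ = z⁹, (z¹⁰)¹⁰ = z¹⁹, (z¹⁰)¹¹ = z², (z¹⁰)¹² = z¹², (z¹⁰)¹³ = z²², (z¹⁰)¹⁴ = z⁵, (z¹⁰)¹⁵ = z¹⁵, (z¹⁰)¹⁶ = z²⁵, (z¹⁰)¹⁷ = z⁸, (z¹⁰)¹⁸ = z¹⁸, (z¹⁰)¹⁹ = z, (z¹⁰)²⁰ = z¹¹, (z¹⁰)²¹ = z²¹, (z¹⁰)²² = z⁴, (z¹⁰)²³ = z¹⁴, (z¹⁰)²⁴ = z²⁴, (z¹⁰)²⁵ = z⁷, (z¹⁰)²⁶ = z¹⁷, (z¹⁰)²⁷ = e.
The smallest positive k with (z¹⁰)ᵏ = e is 27, so |⟨z¹⁰⟩| = 27.

Answer: 27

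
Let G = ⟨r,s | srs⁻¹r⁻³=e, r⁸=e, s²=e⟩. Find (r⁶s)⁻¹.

The order of (r⁶s) is 2 (smallest k with (r⁶s)ᵏ = e), so (r⁶s)⁻¹ = (r⁶s)¹ = r⁶s.
Check: (r⁶s) · (r⁶s) → (r⁶s) · r⁶ = s;   s · s = e, giving e as required.

Answer: r⁶s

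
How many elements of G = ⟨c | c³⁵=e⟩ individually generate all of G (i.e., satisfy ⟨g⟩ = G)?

G is cyclic of order 35. An element generates G iff its order is 35, and a cyclic group of order 35 has exactly φ(35) = 24 such elements.

Answer: 24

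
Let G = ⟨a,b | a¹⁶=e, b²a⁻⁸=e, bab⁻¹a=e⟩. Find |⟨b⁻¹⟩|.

|⟨b⁻¹⟩| equals the order of b⁻¹. Compute successive powers until reaching e:
  (b⁻¹)¹ = b⁻¹, (b⁻¹)² = a⁸, (b⁻¹)³ = b, (b⁻¹)⁴ = e.
The smallest positive k with (b⁻¹)ᵏ = e is 4, so |⟨b⁻¹⟩| = 4.

Answer: 4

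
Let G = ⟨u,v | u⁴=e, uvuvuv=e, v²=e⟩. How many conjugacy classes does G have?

The conjugacy classes (representative and size) are:
  [e] (size 1), [u³] (size 6), [u²vu²v] (size 3), [uvu³] (size 6), [vu³] (size 8).
Class equation: 1 + 6 + 3 + 6 + 8 = 24 = |G|. So G has 5 conjugacy classes.

Answer: 5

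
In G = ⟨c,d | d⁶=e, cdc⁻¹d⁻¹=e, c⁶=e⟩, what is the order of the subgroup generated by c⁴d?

|⟨c⁴d⟩| equals the order of c⁴d. Compute successive powers until reaching e:
  (c⁴d)¹ = c⁴d, (c⁴d)² = c²d², (c⁴d)³ = d³, (c⁴d)⁴ = c⁴d⁴, (c⁴d)⁵ = c²d⁵, (c⁴d)⁶ = e.
The smallest positive k with (c⁴d)ᵏ = e is 6, so |⟨c⁴d⟩| = 6.

Answer: 6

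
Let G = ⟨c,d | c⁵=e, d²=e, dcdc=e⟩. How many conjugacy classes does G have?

The conjugacy classes (representative and size) are:
  [e] (size 1), [c] (size 2), [c²] (size 2), [d] (size 5).
Class equation: 1 + 2 + 2 + 5 = 10 = |G|. So G has 4 conjugacy classes.

Answer: 4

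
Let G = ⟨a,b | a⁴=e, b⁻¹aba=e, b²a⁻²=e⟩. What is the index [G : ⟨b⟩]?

First find ord(b) by computing successive powers:
  b¹ = b, b² = a², b³ = b⁻¹, b⁴ = e.
So |⟨b⟩| = ord(b) = 4. With |G| = 8, by Lagrange [G : ⟨b⟩] = 8/4 = 2.

Answer: 2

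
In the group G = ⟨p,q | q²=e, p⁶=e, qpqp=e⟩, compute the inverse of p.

The order of p is 6 (smallest k with pᵏ = e), so p⁻¹ = p⁵ = p⁵.
Check: p · (p⁵) → p · p⁵ = e, giving e as required.

Answer: p⁵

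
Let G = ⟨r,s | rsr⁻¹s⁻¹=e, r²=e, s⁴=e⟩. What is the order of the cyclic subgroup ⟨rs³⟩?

|⟨rs³⟩| equals the order of rs³. Compute successive powers until reaching e:
  (rs³)¹ = rs³, (rs³)² = s², (rs³)³ = rs, (rs³)⁴ = e.
The smallest positive k with (rs³)ᵏ = e is 4, so |⟨rs³⟩| = 4.

Answer: 4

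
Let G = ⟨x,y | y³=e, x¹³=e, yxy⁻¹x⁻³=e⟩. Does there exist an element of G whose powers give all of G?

Every cyclic group is abelian. But x·y = xy while y·x = x³y, so x·y ≠ y·x and G is not abelian. Hence G is not cyclic.

Answer: No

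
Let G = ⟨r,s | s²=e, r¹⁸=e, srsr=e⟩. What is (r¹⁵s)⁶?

Compute successive powers of (r¹⁵s), reducing at each step:
  (r¹⁵s)²: (r¹⁵s) · r¹⁵ = s;   s · s = e
  (r¹⁵s)³: e · r¹⁵ = r¹⁵;   (r¹⁵) · s = r¹⁵s
  (r¹⁵s)⁴: (r¹⁵s) · r¹⁵ = s;   s · s = e
  (r¹⁵s)⁵: e · r¹⁵ = r¹⁵;   (r¹⁵) · s = r¹⁵s
  (r¹⁵s)⁶: (r¹⁵s) · r¹⁵ = s;   s · s = e

Answer: e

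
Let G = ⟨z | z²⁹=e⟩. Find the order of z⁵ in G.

Compute successive powers until reaching e:
  (z⁵)¹ = z⁵, (z⁵)² = z¹⁰, (z⁵)³ = z¹⁵, (z⁵)⁴ = z²⁰, (z⁵)⁵ = z²⁵, (z⁵)⁶ = z, (z⁵)⁷ = z⁶, (z⁵)⁸ = z¹¹, (z⁵)⁹ = z¹⁶, (z⁵)¹⁰ = z²¹, (z⁵)¹¹ = z²⁶, (z⁵)¹² = z², (z⁵)¹³ = z⁷, (z⁵)¹⁴ = z¹², (z⁵)¹⁵ = z¹⁷, (z⁵)¹⁶ = z²², (z⁵)¹⁷ = z²⁷, (z⁵)¹⁸ = z³, (z⁵)¹⁹ = z⁸, (z⁵)²⁰ = z¹³, (z⁵)²¹ = z¹⁸, (z⁵)²² = z²³, (z⁵)²³ = z²⁸, (z⁵)²⁴ = z⁴, (z⁵)²⁵ = z⁹, (z⁵)²⁶ = z¹⁴, (z⁵)²⁷ = z¹⁹, (z⁵)²⁸ = z²⁴, (z⁵)²⁹ = e.
The smallest positive k with (z⁵)ᵏ = e is 29.

Answer: 29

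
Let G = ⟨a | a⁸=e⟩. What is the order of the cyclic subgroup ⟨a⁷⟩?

|⟨a⁷⟩| equals the order of a⁷. Compute successive powers until reaching e:
  (a⁷)¹ = a⁷, (a⁷)² = a⁶, (a⁷)³ = a⁵, (a⁷)⁴ = a⁴, (a⁷)⁵ = a³, (a⁷)⁶ = a², (a⁷)⁷ = a, (a⁷)⁸ = e.
The smallest positive k with (a⁷)ᵏ = e is 8, so |⟨a⁷⟩| = 8.

Answer: 8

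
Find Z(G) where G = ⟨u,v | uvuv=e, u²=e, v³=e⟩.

An element z ∈ Z(G) iff z commutes with every generator.
For example e is central: e·u = u = u·e; e·v = v = v·e.
Whereas u ∉ Z(G) since u·v = uv ≠ uv² = v·u.
Checking each of the 6 elements this way gives Z(G) = {e}, of order 1.

Answer: {e}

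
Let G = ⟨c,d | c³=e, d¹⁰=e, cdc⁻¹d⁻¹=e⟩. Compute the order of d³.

Compute successive powers until reaching e:
  (d³)¹ = d³, (d³)² = d⁶, (d³)³ = d⁹, (d³)⁴ = d², (d³)⁵ = d⁵, (d³)⁶ = d⁸, (d³)⁷ = d, (d³)⁸ = d⁴, (d³)⁹ = d⁷, (d³)¹⁰ = e.
The smallest positive k with (d³)ᵏ = e is 10.

Answer: 10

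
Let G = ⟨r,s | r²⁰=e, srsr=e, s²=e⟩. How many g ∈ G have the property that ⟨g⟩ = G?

⟨g⟩ = G would require ord(g) = |G| = 40, but the maximum element order in G is 20 < 40. So G is not cyclic and no single element generates it: the count is 0.

Answer: 0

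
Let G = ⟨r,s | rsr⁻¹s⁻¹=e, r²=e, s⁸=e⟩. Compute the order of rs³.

Compute successive powers until reaching e:
  (rs³)¹ = rs³, (rs³)² = s⁶, (rs³)³ = rs, (rs³)⁴ = s⁴, (rs³)⁵ = rs⁷, (rs³)⁶ = s², (rs³)⁷ = rs⁵, (rs³)⁸ = e.
The smallest positive k with (rs³)ᵏ = e is 8.

Answer: 8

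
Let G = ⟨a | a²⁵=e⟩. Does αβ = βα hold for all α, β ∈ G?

G has a single generator, so G is cyclic and hence abelian.

Answer: Yes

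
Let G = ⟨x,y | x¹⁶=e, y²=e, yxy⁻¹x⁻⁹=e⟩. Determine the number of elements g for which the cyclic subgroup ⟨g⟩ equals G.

⟨g⟩ = G would require ord(g) = |G| = 32, but the maximum element order in G is 16 < 32. So G is not cyclic and no single element generates it: the count is 0.

Answer: 0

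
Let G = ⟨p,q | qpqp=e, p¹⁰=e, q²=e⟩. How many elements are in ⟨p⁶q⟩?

|⟨p⁶q⟩| equals the order of p⁶q. Compute successive powers until reaching e:
  (p⁶q)¹ = p⁶q, (p⁶q)² = e.
The smallest positive k with (p⁶q)ᵏ = e is 2, so |⟨p⁶q⟩| = 2.

Answer: 2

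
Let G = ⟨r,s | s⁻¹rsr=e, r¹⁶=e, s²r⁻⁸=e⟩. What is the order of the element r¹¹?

Compute successive powers until reaching e:
  (r¹¹)¹ = r¹¹, (r¹¹)² = r⁶, (r¹¹)³ = r, (r¹¹)⁴ = r¹², (r¹¹)⁵ = r⁷, (r¹¹)⁶ = r², (r¹¹)⁷ = r¹³, (r¹¹)⁸ = r⁸, (r¹¹)⁹ = r³, (r¹¹)¹⁰ = r¹⁴, (r¹¹)¹¹ = r⁹, (r¹¹)¹² = r⁴, (r¹¹)¹³ = r¹⁵, (r¹¹)¹⁴ = r¹⁰, (r¹¹)¹⁵ = r⁵, (r¹¹)¹⁶ = e.
The smallest positive k with (r¹¹)ᵏ = e is 16.

Answer: 16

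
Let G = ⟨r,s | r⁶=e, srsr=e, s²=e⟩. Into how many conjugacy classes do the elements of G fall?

The conjugacy classes (representative and size) are:
  [e] (size 1), [r⁵] (size 2), [r⁴] (size 2), [r³] (size 1), [s] (size 3), [r³s] (size 3).
Class equation: 1 + 2 + 2 + 1 + 3 + 3 = 12 = |G|. So G has 6 conjugacy classes.

Answer: 6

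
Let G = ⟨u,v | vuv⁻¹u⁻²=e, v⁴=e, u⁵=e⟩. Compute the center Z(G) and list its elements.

An element z ∈ Z(G) iff z commutes with every generator.
For example e is central: e·u = u = u·e; e·v = v = v·e.
Whereas u ∉ Z(G) since u·v = uv ≠ u²v = v·u.
Checking each of the 20 elements this way gives Z(G) = {e}, of order 1.

Answer: {e}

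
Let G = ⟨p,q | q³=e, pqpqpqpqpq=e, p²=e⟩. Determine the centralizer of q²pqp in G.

⟨q²pqp⟩ ⊆ C_G(q²pqp) since powers of q²pqp commute with q²pqp; so |C_G(q²pqp)| ≥ |⟨q²pqp⟩| = 5.
By orbit–stabilizer, |C_G(q²pqp)| = |G| / |conj. class of q²pqp| = 60 / 12 = 5.
The 5 elements commuting with q²pqp are {e, q²pqp, pq²pq, q²pqpq²pqp, pq²pqpq²pq}.

Answer: {e, q²pqp, pq²pq, q²pqpq²pqp, pq²pqpq²pq}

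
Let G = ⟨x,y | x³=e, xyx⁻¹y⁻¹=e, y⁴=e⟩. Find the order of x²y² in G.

Compute successive powers until reaching e:
  (x²y²)¹ = x²y², (x²y²)² = x, (x²y²)³ = y², (x²y²)⁴ = x², (x²y²)⁵ = xy², (x²y²)⁶ = e.
The smallest positive k with (x²y²)ᵏ = e is 6.

Answer: 6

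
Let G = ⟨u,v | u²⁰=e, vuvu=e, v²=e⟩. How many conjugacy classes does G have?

The conjugacy classes (representative and size) are:
  [e] (size 1), [u] (size 2), [u¹⁸] (size 2), [u³] (size 2), [u⁴] (size 2), [u¹⁵] (size 2), [u¹⁴] (size 2), [u⁷] (size 2), [u¹²] (size 2), [u¹¹] (size 2), [u¹⁰] (size 1), [u¹⁸v] (size 10), [u⁵v] (size 10).
Class equation: 1 + 2 + 2 + 2 + 2 + 2 + 2 + 2 + 2 + 2 + 1 + 10 + 10 = 40 = |G|. So G has 13 conjugacy classes.

Answer: 13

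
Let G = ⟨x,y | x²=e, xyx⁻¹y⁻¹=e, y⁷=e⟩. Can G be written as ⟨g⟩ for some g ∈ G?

|G| = 14. The element xy has order 14 (its powers give 14 distinct elements), so ⟨xy⟩ = G and G is cyclic.

Answer: Yes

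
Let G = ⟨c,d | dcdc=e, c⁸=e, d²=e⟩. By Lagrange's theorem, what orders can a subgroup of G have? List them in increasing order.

|G| = 16 = 2⁴. By Lagrange's theorem the order of any subgroup divides 16; the divisors of 16 are 1, 2, 4, 8, 16.

Answer: 1, 2, 4, 8, 16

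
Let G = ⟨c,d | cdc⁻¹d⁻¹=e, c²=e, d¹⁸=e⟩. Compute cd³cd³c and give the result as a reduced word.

Multiply left to right, reducing at each step:
  c · d³ = cd³
  (cd³) · c = d³
  (d³) · d³ = d⁶
  (d⁶) · c = cd⁶

Answer: cd⁶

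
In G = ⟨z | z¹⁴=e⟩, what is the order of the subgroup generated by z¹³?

|⟨z¹³⟩| equals the order of z¹³. Compute successive powers until reaching e:
  (z¹³)¹ = z¹³, (z¹³)² = z¹², (z¹³)³ = z¹¹, (z¹³)⁴ = z¹⁰, (z¹³)⁵ = z⁹, (z¹³)⁶ = z⁸, (z¹³)⁷ = z⁷, (z¹³)⁸ = z⁶, (z¹³)⁹ = z⁵, (z¹³)¹⁰ = z⁴, (z¹³)¹¹ = z³, (z¹³)¹² = z², (z¹³)¹³ = z, (z¹³)¹⁴ = e.
The smallest positive k with (z¹³)ᵏ = e is 14, so |⟨z¹³⟩| = 14.

Answer: 14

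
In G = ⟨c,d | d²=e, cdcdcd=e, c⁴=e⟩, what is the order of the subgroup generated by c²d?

|⟨c²d⟩| equals the order of c²d. Compute successive powers until reaching e:
  (c²d)¹ = c²d, (c²d)² = c²dc²d, (c²d)³ = dc², (c²d)⁴ = e.
The smallest positive k with (c²d)ᵏ = e is 4, so |⟨c²d⟩| = 4.

Answer: 4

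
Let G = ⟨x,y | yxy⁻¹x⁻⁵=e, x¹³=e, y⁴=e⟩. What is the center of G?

An element z ∈ Z(G) iff z commutes with every generator.
For example e is central: e·x = x = x·e; e·y = y = y·e.
Whereas x ∉ Z(G) since x·y = xy ≠ x⁵y = y·x.
Checking each of the 52 elements this way gives Z(G) = {e}, of order 1.

Answer: {e}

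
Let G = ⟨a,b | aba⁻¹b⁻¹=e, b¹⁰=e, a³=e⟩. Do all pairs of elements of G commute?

Each pair of generators commutes: a·b = ab = b·a. Since the generators pairwise commute, every element of G commutes with every other, so G is abelian.

Answer: Yes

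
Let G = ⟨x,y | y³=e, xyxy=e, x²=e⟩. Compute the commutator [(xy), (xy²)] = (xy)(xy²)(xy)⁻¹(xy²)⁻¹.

[(xy), (xy²)] = (xy)·(xy²)·(xy)⁻¹·(xy²)⁻¹.
  (xy) · (xy²) = y
  y · (xy) = x
  x · (xy²) = y²

Answer: y²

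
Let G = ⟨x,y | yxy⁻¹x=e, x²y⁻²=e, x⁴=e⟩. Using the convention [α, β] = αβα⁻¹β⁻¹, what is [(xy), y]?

[(xy), y] = (xy)·y·(xy)⁻¹·y⁻¹.
  (xy) · y = x³
  (x³) · (xy⁻¹) = y⁻¹
  (y⁻¹) · (y⁻¹) = x²

Answer: x²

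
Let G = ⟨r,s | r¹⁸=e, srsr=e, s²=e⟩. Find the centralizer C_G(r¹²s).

⟨r¹²s⟩ ⊆ C_G(r¹²s) since powers of r¹²s commute with r¹²s; so |C_G(r¹²s)| ≥ |⟨r¹²s⟩| = 2.
By orbit–stabilizer, |C_G(r¹²s)| = |G| / |conj. class of r¹²s| = 36 / 9 = 4.
The 4 elements commuting with r¹²s are {e, r⁹, r³s, r¹²s}.

Answer: {e, r⁹, r³s, r¹²s}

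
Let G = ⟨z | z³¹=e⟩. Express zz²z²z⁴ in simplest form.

Multiply left to right, reducing at each step:
  z · z² = z³
  (z³) · z² = z⁵
  (z⁵) · z⁴ = z⁹

Answer: z⁹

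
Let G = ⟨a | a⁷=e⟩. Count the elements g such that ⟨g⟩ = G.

G is cyclic of order 7. An element generates G iff its order is 7, and a cyclic group of order 7 has exactly φ(7) = 6 such elements.

Answer: 6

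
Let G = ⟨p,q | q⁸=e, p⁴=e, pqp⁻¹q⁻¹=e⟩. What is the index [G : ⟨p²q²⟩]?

First find ord(p²q²) by computing successive powers:
  (p²q²)¹ = p²q², (p²q²)² = q⁴, (p²q²)³ = p²q⁶, (p²q²)⁴ = e.
So |⟨p²q²⟩| = ord(p²q²) = 4. With |G| = 32, by Lagrange [G : ⟨p²q²⟩] = 32/4 = 8.

Answer: 8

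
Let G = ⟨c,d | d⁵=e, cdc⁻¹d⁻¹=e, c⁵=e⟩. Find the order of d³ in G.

Compute successive powers until reaching e:
  (d³)¹ = d³, (d³)² = d, (d³)³ = d⁴, (d³)⁴ = d², (d³)⁵ = e.
The smallest positive k with (d³)ᵏ = e is 5.

Answer: 5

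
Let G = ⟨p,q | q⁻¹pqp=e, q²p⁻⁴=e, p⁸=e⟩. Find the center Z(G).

An element z ∈ Z(G) iff z commutes with every generator.
For example p⁴ is central: (p⁴)·p = p⁵ = p·(p⁴); (p⁴)·q = q⁻¹ = q·(p⁴).
Whereas p ∉ Z(G) since p·q = pq ≠ p³q⁻¹ = q·p.
Checking each of the 16 elements this way gives Z(G) = {e, p⁴}, of order 2.

Answer: {e, p⁴}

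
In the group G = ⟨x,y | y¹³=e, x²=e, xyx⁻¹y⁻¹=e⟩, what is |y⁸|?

Compute successive powers until reaching e:
  (y⁸)¹ = y⁸, (y⁸)² = y³, (y⁸)³ = y¹¹, (y⁸)⁴ = y⁶, (y⁸)⁵ = y, (y⁸)⁶ = y⁹, (y⁸)⁷ = y⁴, (y⁸)⁸ = y¹², (y⁸)⁹ = y⁷, (y⁸)¹⁰ = y², (y⁸)¹¹ = y¹⁰, (y⁸)¹² = y⁵, (y⁸)¹³ = e.
The smallest positive k with (y⁸)ᵏ = e is 13.

Answer: 13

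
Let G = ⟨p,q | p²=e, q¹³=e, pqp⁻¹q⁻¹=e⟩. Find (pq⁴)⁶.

Compute successive powers of (pq⁴), reducing at each step:
  (pq⁴)²: (pq⁴) · p = q⁴;   (q⁴) · q⁴ = q⁸
  (pq⁴)³: (q⁸) · p = pq⁸;   (pq⁸) · q⁴ = pq¹²
  (pq⁴)⁴: (pq¹²) · p = q¹²;   (q¹²) · q⁴ = q³
  (pq⁴)⁵: (q³) · p = pq³;   (pq³) · q⁴ = pq⁷
  (pq⁴)⁶: (pq⁷) · p = q⁷;   (q⁷) · q⁴ = q¹¹

Answer: q¹¹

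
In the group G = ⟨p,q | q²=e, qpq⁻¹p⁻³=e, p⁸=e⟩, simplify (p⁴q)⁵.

Compute successive powers of (p⁴q), reducing at each step:
  (p⁴q)²: (p⁴q) · p⁴ = q;   q · q = e
  (p⁴q)³: e · p⁴ = p⁴;   (p⁴) · q = p⁴q
  (p⁴q)⁴: (p⁴q) · p⁴ = q;   q · q = e
  (p⁴q)⁵: e · p⁴ = p⁴;   (p⁴) · q = p⁴q

Answer: p⁴q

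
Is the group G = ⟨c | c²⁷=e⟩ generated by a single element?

|G| = 27. The element c has order 27 (its powers give 27 distinct elements), so ⟨c⟩ = G and G is cyclic.

Answer: Yes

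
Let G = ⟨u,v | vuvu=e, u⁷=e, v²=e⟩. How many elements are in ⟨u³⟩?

|⟨u³⟩| equals the order of u³. Compute successive powers until reaching e:
  (u³)¹ = u³, (u³)² = u⁶, (u³)³ = u², (u³)⁴ = u⁵, (u³)⁵ = u, (u³)⁶ = u⁴, (u³)⁷ = e.
The smallest positive k with (u³)ᵏ = e is 7, so |⟨u³⟩| = 7.

Answer: 7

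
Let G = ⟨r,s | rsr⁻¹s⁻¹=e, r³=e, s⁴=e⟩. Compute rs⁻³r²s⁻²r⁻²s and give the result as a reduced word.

Multiply left to right, reducing at each step:
  r · s⁻³ = rs
  (rs) · r² = s
  s · s⁻² = s³
  (s³) · r⁻² = rs³
  (rs³) · s = r

Answer: r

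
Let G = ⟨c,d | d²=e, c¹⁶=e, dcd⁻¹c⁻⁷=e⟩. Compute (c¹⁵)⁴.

Compute successive powers of (c¹⁵), reducing at each step:
  (c¹⁵)²: (c¹⁵) · c¹⁵ = c¹⁴
  (c¹⁵)³: (c¹⁴) · c¹⁵ = c¹³
  (c¹⁵)⁴: (c¹³) · c¹⁵ = c¹²

Answer: c¹²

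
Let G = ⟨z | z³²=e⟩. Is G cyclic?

|G| = 32. The element z has order 32 (its powers give 32 distinct elements), so ⟨z⟩ = G and G is cyclic.

Answer: Yes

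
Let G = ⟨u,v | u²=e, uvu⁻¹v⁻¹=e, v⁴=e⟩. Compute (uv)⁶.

Compute successive powers of (uv), reducing at each step:
  (uv)²: (uv) · u = v;   v · v = v²
  (uv)³: (v²) · u = uv²;   (uv²) · v = uv³
  (uv)⁴: (uv³) · u = v³;   (v³) · v = e
  (uv)⁵: e · u = u;   u · v = uv
  (uv)⁶: (uv) · u = v;   v · v = v²

Answer: v²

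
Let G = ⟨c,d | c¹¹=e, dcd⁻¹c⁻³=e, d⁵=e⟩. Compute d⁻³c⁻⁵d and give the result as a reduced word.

Multiply left to right, reducing at each step:
  (d²) · c⁻⁵ = c¹⁰d²
  (c¹⁰d²) · d = c¹⁰d³

Answer: c¹⁰d³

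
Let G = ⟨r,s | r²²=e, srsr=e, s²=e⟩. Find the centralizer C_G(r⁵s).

⟨r⁵s⟩ ⊆ C_G(r⁵s) since powers of r⁵s commute with r⁵s; so |C_G(r⁵s)| ≥ |⟨r⁵s⟩| = 2.
By orbit–stabilizer, |C_G(r⁵s)| = |G| / |conj. class of r⁵s| = 44 / 11 = 4.
The 4 elements commuting with r⁵s are {e, r¹¹, r⁵s, r¹⁶s}.

Answer: {e, r¹¹, r⁵s, r¹⁶s}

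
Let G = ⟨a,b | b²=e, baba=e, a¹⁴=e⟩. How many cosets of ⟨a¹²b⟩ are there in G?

First find ord(a¹²b) by computing successive powers:
  (a¹²b)¹ = a¹²b, (a¹²b)² = e.
So |⟨a¹²b⟩| = ord(a¹²b) = 2. With |G| = 28, by Lagrange [G : ⟨a¹²b⟩] = 28/2 = 14.

Answer: 14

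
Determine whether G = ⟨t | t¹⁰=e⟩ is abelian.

G has a single generator, so G is cyclic and hence abelian.

Answer: Yes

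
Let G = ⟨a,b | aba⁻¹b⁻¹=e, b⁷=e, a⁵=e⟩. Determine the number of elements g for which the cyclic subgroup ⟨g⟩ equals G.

G is cyclic of order 35. An element generates G iff its order is 35, and a cyclic group of order 35 has exactly φ(35) = 24 such elements.

Answer: 24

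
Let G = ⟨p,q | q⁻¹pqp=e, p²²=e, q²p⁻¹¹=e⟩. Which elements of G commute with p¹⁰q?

⟨p¹⁰q⟩ ⊆ C_G(p¹⁰q) since powers of p¹⁰q commute with p¹⁰q; so |C_G(p¹⁰q)| ≥ |⟨p¹⁰q⟩| = 4.
By orbit–stabilizer, |C_G(p¹⁰q)| = |G| / |conj. class of p¹⁰q| = 44 / 11 = 4.
The 4 elements commuting with p¹⁰q are {e, p¹¹, p¹⁰q, p¹⁰q⁻¹}.

Answer: {e, p¹¹, p¹⁰q, p¹⁰q⁻¹}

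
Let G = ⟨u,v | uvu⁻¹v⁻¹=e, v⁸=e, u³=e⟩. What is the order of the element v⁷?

Compute successive powers until reaching e:
  (v⁷)¹ = v⁷, (v⁷)² = v⁶, (v⁷)³ = v⁵, (v⁷)⁴ = v⁴, (v⁷)⁵ = v³, (v⁷)⁶ = v², (v⁷)⁷ = v, (v⁷)⁸ = e.
The smallest positive k with (v⁷)ᵏ = e is 8.

Answer: 8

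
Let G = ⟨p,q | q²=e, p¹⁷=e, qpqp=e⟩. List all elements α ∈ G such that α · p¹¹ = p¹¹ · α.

⟨p¹¹⟩ ⊆ C_G(p¹¹) since powers of p¹¹ commute with p¹¹; so |C_G(p¹¹)| ≥ |⟨p¹¹⟩| = 17.
By orbit–stabilizer, |C_G(p¹¹)| = |G| / |conj. class of p¹¹| = 34 / 2 = 17.
The 17 elements commuting with p¹¹ are {e, p, p², p³, p⁴, p⁵, p⁶, p⁷, p⁸, p⁹, p¹⁰, p¹¹, p¹², p¹³, p¹⁴, p¹⁵, p¹⁶}.

Answer: {e, p, p², p³, p⁴, p⁵, p⁶, p⁷, p⁸, p⁹, p¹⁰, p¹¹, p¹², p¹³, p¹⁴, p¹⁵, p¹⁶}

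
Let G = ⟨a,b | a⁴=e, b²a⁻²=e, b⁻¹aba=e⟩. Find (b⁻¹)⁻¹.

The order of (b⁻¹) is 4 (smallest k with (b⁻¹)ᵏ = e), so (b⁻¹)⁻¹ = (b⁻¹)³ = b.
Check: (b⁻¹) · b → (b⁻¹) · b = e, giving e as required.

Answer: b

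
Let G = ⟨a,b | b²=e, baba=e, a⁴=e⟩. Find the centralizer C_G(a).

⟨a⟩ ⊆ C_G(a) since powers of a commute with a; so |C_G(a)| ≥ |⟨a⟩| = 4.
By orbit–stabilizer, |C_G(a)| = |G| / |conj. class of a| = 8 / 2 = 4.
The 4 elements commuting with a are {e, a, a², a³}.

Answer: {e, a, a², a³}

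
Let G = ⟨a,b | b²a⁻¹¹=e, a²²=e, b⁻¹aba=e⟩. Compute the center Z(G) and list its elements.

An element z ∈ Z(G) iff z commutes with every generator.
For example a¹¹ is central: (a¹¹)·a = a¹² = a·(a¹¹); (a¹¹)·b = b⁻¹ = b·(a¹¹).
Whereas a ∉ Z(G) since a·b = ab ≠ a¹⁰b⁻¹ = b·a.
Checking each of the 44 elements this way gives Z(G) = {e, a¹¹}, of order 2.

Answer: {e, a¹¹}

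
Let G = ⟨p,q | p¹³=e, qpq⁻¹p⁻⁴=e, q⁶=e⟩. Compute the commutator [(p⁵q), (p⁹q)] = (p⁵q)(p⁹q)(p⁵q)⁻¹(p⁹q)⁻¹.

[(p⁵q), (p⁹q)] = (p⁵q)·(p⁹q)·(p⁵q)⁻¹·(p⁹q)⁻¹.
  (p⁵q) · (p⁹q) = p²q²
  (p²q²) · (p²q⁵) = p⁸q
  (p⁸q) · (pq⁵) = p¹²

Answer: p¹²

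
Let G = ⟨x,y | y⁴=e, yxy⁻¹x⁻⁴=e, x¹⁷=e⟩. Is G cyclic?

Every cyclic group is abelian. But x·y = xy while y·x = x⁴y, so x·y ≠ y·x and G is not abelian. Hence G is not cyclic.

Answer: No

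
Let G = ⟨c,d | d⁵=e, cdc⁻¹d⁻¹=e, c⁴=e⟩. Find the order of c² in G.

Compute successive powers until reaching e:
  (c²)¹ = c², (c²)² = e.
The smallest positive k with (c²)ᵏ = e is 2.

Answer: 2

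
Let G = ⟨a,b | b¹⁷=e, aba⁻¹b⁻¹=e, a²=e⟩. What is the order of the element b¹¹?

Compute successive powers until reaching e:
  (b¹¹)¹ = b¹¹, (b¹¹)² = b⁵, (b¹¹)³ = b¹⁶, (b¹¹)⁴ = b¹⁰, (b¹¹)⁵ = b⁴, (b¹¹)⁶ = b¹⁵, (b¹¹)⁷ = b⁹, (b¹¹)⁸ = b³, (b¹¹)⁹ = b¹⁴, (b¹¹)¹⁰ = b⁸, (b¹¹)¹¹ = b², (b¹¹)¹² = b¹³, (b¹¹)¹³ = b⁷, (b¹¹)¹⁴ = b, (b¹¹)¹⁵ = b¹², (b¹¹)¹⁶ = b⁶, (b¹¹)¹⁷ = e.
The smallest positive k with (b¹¹)ᵏ = e is 17.

Answer: 17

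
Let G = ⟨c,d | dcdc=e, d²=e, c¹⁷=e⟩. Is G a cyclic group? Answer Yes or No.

Every cyclic group is abelian. But c·d = cd while d·c = c¹⁶d, so c·d ≠ d·c and G is not abelian. Hence G is not cyclic.

Answer: No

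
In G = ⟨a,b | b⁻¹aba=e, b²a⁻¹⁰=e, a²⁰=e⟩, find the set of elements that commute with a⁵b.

⟨a⁵b⟩ ⊆ C_G(a⁵b) since powers of a⁵b commute with a⁵b; so |C_G(a⁵b)| ≥ |⟨a⁵b⟩| = 4.
By orbit–stabilizer, |C_G(a⁵b)| = |G| / |conj. class of a⁵b| = 40 / 10 = 4.
The 4 elements commuting with a⁵b are {e, a¹⁰, a⁵b, a⁵b⁻¹}.

Answer: {e, a¹⁰, a⁵b, a⁵b⁻¹}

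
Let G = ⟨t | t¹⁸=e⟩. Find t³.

Compute successive powers of t, reducing at each step:
  t²: t · t = t²
  t³: (t²) · t = t³

Answer: t³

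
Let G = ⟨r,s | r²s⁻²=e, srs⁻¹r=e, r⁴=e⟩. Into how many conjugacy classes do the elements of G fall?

The conjugacy classes (representative and size) are:
  [e] (size 1), [r³] (size 2), [r²] (size 1), [s⁻¹] (size 2), [rs] (size 2).
Class equation: 1 + 2 + 1 + 2 + 2 = 8 = |G|. So G has 5 conjugacy classes.

Answer: 5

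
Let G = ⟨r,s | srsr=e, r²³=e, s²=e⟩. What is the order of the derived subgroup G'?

G' = [G, G] is generated by all commutators. The generator-pair commutators are: [r, s] = r².
The subgroup they normally generate is {e, r, r², r³, r⁴, r⁵, r⁶, r⁷, r⁸, r⁹, r¹⁰, r¹¹, r¹², r¹³, r¹⁴, r¹⁵, r¹⁶, r¹⁷, r¹⁸, r¹⁹, r²⁰, r²¹, r²²}, of order 23.
Check: |G/G'| = 46/23 = 2 is the order of the abelianisation.

Answer: 23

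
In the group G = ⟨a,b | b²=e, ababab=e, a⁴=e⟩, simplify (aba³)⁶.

Compute successive powers of (aba³), reducing at each step:
  (aba³)²: (aba³) · a = ab;   (ab) · b = a;   a · a³ = e
  (aba³)³: e · a = a;   a · b = ab;   (ab) · a³ = aba³
  (aba³)⁴: (aba³) · a = ab;   (ab) · b = a;   a · a³ = e
  (aba³)⁵: e · a = a;   a · b = ab;   (ab) · a³ = aba³
  (aba³)⁶: (aba³) · a = ab;   (ab) · b = a;   a · a³ = e

Answer: e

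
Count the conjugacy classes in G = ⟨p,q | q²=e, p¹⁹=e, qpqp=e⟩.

The conjugacy classes (representative and size) are:
  [e] (size 1), [p¹⁸] (size 2), [p²] (size 2), [p¹⁶] (size 2), [p⁴] (size 2), [p¹⁴] (size 2), [p¹³] (size 2), [p¹²] (size 2), [p⁸] (size 2), [p⁹] (size 2), [q] (size 19).
Class equation: 1 + 2 + 2 + 2 + 2 + 2 + 2 + 2 + 2 + 2 + 19 = 38 = |G|. So G has 11 conjugacy classes.

Answer: 11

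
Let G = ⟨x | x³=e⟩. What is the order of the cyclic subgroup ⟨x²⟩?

|⟨x²⟩| equals the order of x². Compute successive powers until reaching e:
  (x²)¹ = x², (x²)² = x, (x²)³ = e.
The smallest positive k with (x²)ᵏ = e is 3, so |⟨x²⟩| = 3.

Answer: 3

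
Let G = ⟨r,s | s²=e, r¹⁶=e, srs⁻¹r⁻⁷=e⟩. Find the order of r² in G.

Compute successive powers until reaching e:
  (r²)¹ = r², (r²)² = r⁴, (r²)³ = r⁶, (r²)⁴ = r⁸, (r²)⁵ = r¹⁰, (r²)⁶ = r¹², (r²)⁷ = r¹⁴, (r²)⁸ = e.
The smallest positive k with (r²)ᵏ = e is 8.

Answer: 8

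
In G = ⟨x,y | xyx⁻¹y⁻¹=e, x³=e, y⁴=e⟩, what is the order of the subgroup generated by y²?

|⟨y²⟩| equals the order of y². Compute successive powers until reaching e:
  (y²)¹ = y², (y²)² = e.
The smallest positive k with (y²)ᵏ = e is 2, so |⟨y²⟩| = 2.

Answer: 2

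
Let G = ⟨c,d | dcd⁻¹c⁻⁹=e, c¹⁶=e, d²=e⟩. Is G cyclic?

Every cyclic group is abelian. But c·d = cd while d·c = c⁹d, so c·d ≠ d·c and G is not abelian. Hence G is not cyclic.

Answer: No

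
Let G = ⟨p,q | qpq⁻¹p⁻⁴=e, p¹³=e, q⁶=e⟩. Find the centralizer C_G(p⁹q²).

⟨p⁹q²⟩ ⊆ C_G(p⁹q²) since powers of p⁹q² commute with p⁹q²; so |C_G(p⁹q²)| ≥ |⟨p⁹q²⟩| = 3.
By orbit–stabilizer, |C_G(p⁹q²)| = |G| / |conj. class of p⁹q²| = 78 / 13 = 6.
The 6 elements commuting with p⁹q² are {e, p⁷q, p⁴q³, p⁸q⁵, p⁹q², p¹⁰q⁴}.

Answer: {e, p⁷q, p⁴q³, p⁸q⁵, p⁹q², p¹⁰q⁴}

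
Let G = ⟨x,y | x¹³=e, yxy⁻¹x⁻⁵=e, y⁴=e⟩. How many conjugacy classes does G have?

The conjugacy classes (representative and size) are:
  [e] (size 1), [x] (size 4), [x²] (size 4), [x⁹] (size 4), [x¹²y] (size 13), [x⁴y²] (size 13), [x¹²y³] (size 13).
Class equation: 1 + 4 + 4 + 4 + 13 + 13 + 13 = 52 = |G|. So G has 7 conjugacy classes.

Answer: 7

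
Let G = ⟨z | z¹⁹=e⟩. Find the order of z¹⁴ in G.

Compute successive powers until reaching e:
  (z¹⁴)¹ = z¹⁴, (z¹⁴)² = z⁹, (z¹⁴)³ = z⁴, (z¹⁴)⁴ = z¹⁸, (z¹⁴)⁵ = z¹³, (z¹⁴)⁶ = z⁸, (z¹⁴)⁷ = z³, (z¹⁴)⁸ = z¹⁷, (z¹⁴)⁹ = z¹², (z¹⁴)¹⁰ = z⁷, (z¹⁴)¹¹ = z², (z¹⁴)¹² = z¹⁶, (z¹⁴)¹³ = z¹¹, (z¹⁴)¹⁴ = z⁶, (z¹⁴)¹⁵ = z, (z¹⁴)¹⁶ = z¹⁵, (z¹⁴)¹⁷ = z¹⁰, (z¹⁴)¹⁸ = z⁵, (z¹⁴)¹⁹ = e.
The smallest positive k with (z¹⁴)ᵏ = e is 19.

Answer: 19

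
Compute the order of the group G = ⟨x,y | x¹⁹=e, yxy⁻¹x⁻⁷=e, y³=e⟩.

Enumerate words in the generators, reducing via the relations: the distinct elements are
  {e, x, y, xy, x², x³, x⁴, x⁵, x⁶, x⁷, x⁸, x⁹, y², xy², x²y, x³y, x¹², x¹³, x¹¹, x¹⁰, x¹⁴, x¹⁵, x¹⁶, x¹⁷, x¹⁸, x⁴y, x⁵y, x⁶y, x⁷y, x⁸y, x⁹y, x²y², x³y², x¹²y, x¹³y, x¹¹y, x¹⁰y, x¹⁴y, x¹⁵y, x¹⁶y, x¹⁷y, x¹⁸y, x⁴y², x⁵y², x⁶y², x⁷y², x⁸y², x⁹y², x¹²y², x¹³y², x¹¹y², x¹⁰y², x¹⁴y², x¹⁵y², x¹⁶y², x¹⁷y², x¹⁸y²}.
No further products give new elements, so |G| = 57.

Answer: 57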